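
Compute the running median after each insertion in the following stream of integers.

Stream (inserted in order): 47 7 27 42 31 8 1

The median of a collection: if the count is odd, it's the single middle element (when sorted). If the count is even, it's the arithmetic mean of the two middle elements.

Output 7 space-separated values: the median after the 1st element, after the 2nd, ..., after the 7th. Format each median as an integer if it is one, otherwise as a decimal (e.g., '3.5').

Answer: 47 27 27 34.5 31 29 27

Derivation:
Step 1: insert 47 -> lo=[47] (size 1, max 47) hi=[] (size 0) -> median=47
Step 2: insert 7 -> lo=[7] (size 1, max 7) hi=[47] (size 1, min 47) -> median=27
Step 3: insert 27 -> lo=[7, 27] (size 2, max 27) hi=[47] (size 1, min 47) -> median=27
Step 4: insert 42 -> lo=[7, 27] (size 2, max 27) hi=[42, 47] (size 2, min 42) -> median=34.5
Step 5: insert 31 -> lo=[7, 27, 31] (size 3, max 31) hi=[42, 47] (size 2, min 42) -> median=31
Step 6: insert 8 -> lo=[7, 8, 27] (size 3, max 27) hi=[31, 42, 47] (size 3, min 31) -> median=29
Step 7: insert 1 -> lo=[1, 7, 8, 27] (size 4, max 27) hi=[31, 42, 47] (size 3, min 31) -> median=27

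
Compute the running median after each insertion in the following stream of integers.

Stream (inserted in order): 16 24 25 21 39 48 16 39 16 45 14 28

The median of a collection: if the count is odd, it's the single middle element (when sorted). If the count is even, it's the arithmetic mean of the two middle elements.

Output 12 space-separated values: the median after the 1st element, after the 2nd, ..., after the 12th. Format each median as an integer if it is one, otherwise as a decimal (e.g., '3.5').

Answer: 16 20 24 22.5 24 24.5 24 24.5 24 24.5 24 24.5

Derivation:
Step 1: insert 16 -> lo=[16] (size 1, max 16) hi=[] (size 0) -> median=16
Step 2: insert 24 -> lo=[16] (size 1, max 16) hi=[24] (size 1, min 24) -> median=20
Step 3: insert 25 -> lo=[16, 24] (size 2, max 24) hi=[25] (size 1, min 25) -> median=24
Step 4: insert 21 -> lo=[16, 21] (size 2, max 21) hi=[24, 25] (size 2, min 24) -> median=22.5
Step 5: insert 39 -> lo=[16, 21, 24] (size 3, max 24) hi=[25, 39] (size 2, min 25) -> median=24
Step 6: insert 48 -> lo=[16, 21, 24] (size 3, max 24) hi=[25, 39, 48] (size 3, min 25) -> median=24.5
Step 7: insert 16 -> lo=[16, 16, 21, 24] (size 4, max 24) hi=[25, 39, 48] (size 3, min 25) -> median=24
Step 8: insert 39 -> lo=[16, 16, 21, 24] (size 4, max 24) hi=[25, 39, 39, 48] (size 4, min 25) -> median=24.5
Step 9: insert 16 -> lo=[16, 16, 16, 21, 24] (size 5, max 24) hi=[25, 39, 39, 48] (size 4, min 25) -> median=24
Step 10: insert 45 -> lo=[16, 16, 16, 21, 24] (size 5, max 24) hi=[25, 39, 39, 45, 48] (size 5, min 25) -> median=24.5
Step 11: insert 14 -> lo=[14, 16, 16, 16, 21, 24] (size 6, max 24) hi=[25, 39, 39, 45, 48] (size 5, min 25) -> median=24
Step 12: insert 28 -> lo=[14, 16, 16, 16, 21, 24] (size 6, max 24) hi=[25, 28, 39, 39, 45, 48] (size 6, min 25) -> median=24.5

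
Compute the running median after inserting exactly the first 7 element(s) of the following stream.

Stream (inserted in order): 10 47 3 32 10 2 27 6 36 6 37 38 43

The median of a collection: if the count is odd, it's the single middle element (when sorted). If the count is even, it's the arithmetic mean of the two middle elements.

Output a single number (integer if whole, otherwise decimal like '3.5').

Answer: 10

Derivation:
Step 1: insert 10 -> lo=[10] (size 1, max 10) hi=[] (size 0) -> median=10
Step 2: insert 47 -> lo=[10] (size 1, max 10) hi=[47] (size 1, min 47) -> median=28.5
Step 3: insert 3 -> lo=[3, 10] (size 2, max 10) hi=[47] (size 1, min 47) -> median=10
Step 4: insert 32 -> lo=[3, 10] (size 2, max 10) hi=[32, 47] (size 2, min 32) -> median=21
Step 5: insert 10 -> lo=[3, 10, 10] (size 3, max 10) hi=[32, 47] (size 2, min 32) -> median=10
Step 6: insert 2 -> lo=[2, 3, 10] (size 3, max 10) hi=[10, 32, 47] (size 3, min 10) -> median=10
Step 7: insert 27 -> lo=[2, 3, 10, 10] (size 4, max 10) hi=[27, 32, 47] (size 3, min 27) -> median=10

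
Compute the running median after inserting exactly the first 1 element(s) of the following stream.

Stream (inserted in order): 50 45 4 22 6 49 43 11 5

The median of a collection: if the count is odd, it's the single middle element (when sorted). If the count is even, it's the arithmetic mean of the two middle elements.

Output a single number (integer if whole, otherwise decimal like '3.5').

Answer: 50

Derivation:
Step 1: insert 50 -> lo=[50] (size 1, max 50) hi=[] (size 0) -> median=50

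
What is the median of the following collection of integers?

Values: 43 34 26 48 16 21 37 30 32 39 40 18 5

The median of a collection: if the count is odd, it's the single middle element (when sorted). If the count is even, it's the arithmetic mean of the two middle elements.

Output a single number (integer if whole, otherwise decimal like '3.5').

Answer: 32

Derivation:
Step 1: insert 43 -> lo=[43] (size 1, max 43) hi=[] (size 0) -> median=43
Step 2: insert 34 -> lo=[34] (size 1, max 34) hi=[43] (size 1, min 43) -> median=38.5
Step 3: insert 26 -> lo=[26, 34] (size 2, max 34) hi=[43] (size 1, min 43) -> median=34
Step 4: insert 48 -> lo=[26, 34] (size 2, max 34) hi=[43, 48] (size 2, min 43) -> median=38.5
Step 5: insert 16 -> lo=[16, 26, 34] (size 3, max 34) hi=[43, 48] (size 2, min 43) -> median=34
Step 6: insert 21 -> lo=[16, 21, 26] (size 3, max 26) hi=[34, 43, 48] (size 3, min 34) -> median=30
Step 7: insert 37 -> lo=[16, 21, 26, 34] (size 4, max 34) hi=[37, 43, 48] (size 3, min 37) -> median=34
Step 8: insert 30 -> lo=[16, 21, 26, 30] (size 4, max 30) hi=[34, 37, 43, 48] (size 4, min 34) -> median=32
Step 9: insert 32 -> lo=[16, 21, 26, 30, 32] (size 5, max 32) hi=[34, 37, 43, 48] (size 4, min 34) -> median=32
Step 10: insert 39 -> lo=[16, 21, 26, 30, 32] (size 5, max 32) hi=[34, 37, 39, 43, 48] (size 5, min 34) -> median=33
Step 11: insert 40 -> lo=[16, 21, 26, 30, 32, 34] (size 6, max 34) hi=[37, 39, 40, 43, 48] (size 5, min 37) -> median=34
Step 12: insert 18 -> lo=[16, 18, 21, 26, 30, 32] (size 6, max 32) hi=[34, 37, 39, 40, 43, 48] (size 6, min 34) -> median=33
Step 13: insert 5 -> lo=[5, 16, 18, 21, 26, 30, 32] (size 7, max 32) hi=[34, 37, 39, 40, 43, 48] (size 6, min 34) -> median=32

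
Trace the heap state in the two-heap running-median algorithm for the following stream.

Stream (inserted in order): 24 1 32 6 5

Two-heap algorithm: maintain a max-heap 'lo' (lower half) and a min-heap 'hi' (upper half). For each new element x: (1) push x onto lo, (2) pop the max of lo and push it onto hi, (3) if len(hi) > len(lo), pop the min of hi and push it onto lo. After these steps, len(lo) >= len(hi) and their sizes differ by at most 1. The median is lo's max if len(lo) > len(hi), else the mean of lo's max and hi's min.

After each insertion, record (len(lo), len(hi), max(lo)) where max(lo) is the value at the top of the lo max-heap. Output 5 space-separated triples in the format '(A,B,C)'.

Step 1: insert 24 -> lo=[24] hi=[] -> (len(lo)=1, len(hi)=0, max(lo)=24)
Step 2: insert 1 -> lo=[1] hi=[24] -> (len(lo)=1, len(hi)=1, max(lo)=1)
Step 3: insert 32 -> lo=[1, 24] hi=[32] -> (len(lo)=2, len(hi)=1, max(lo)=24)
Step 4: insert 6 -> lo=[1, 6] hi=[24, 32] -> (len(lo)=2, len(hi)=2, max(lo)=6)
Step 5: insert 5 -> lo=[1, 5, 6] hi=[24, 32] -> (len(lo)=3, len(hi)=2, max(lo)=6)

Answer: (1,0,24) (1,1,1) (2,1,24) (2,2,6) (3,2,6)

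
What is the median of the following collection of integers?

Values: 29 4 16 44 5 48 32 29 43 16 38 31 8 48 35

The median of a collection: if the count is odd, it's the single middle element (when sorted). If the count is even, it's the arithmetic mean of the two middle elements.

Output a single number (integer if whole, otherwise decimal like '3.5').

Step 1: insert 29 -> lo=[29] (size 1, max 29) hi=[] (size 0) -> median=29
Step 2: insert 4 -> lo=[4] (size 1, max 4) hi=[29] (size 1, min 29) -> median=16.5
Step 3: insert 16 -> lo=[4, 16] (size 2, max 16) hi=[29] (size 1, min 29) -> median=16
Step 4: insert 44 -> lo=[4, 16] (size 2, max 16) hi=[29, 44] (size 2, min 29) -> median=22.5
Step 5: insert 5 -> lo=[4, 5, 16] (size 3, max 16) hi=[29, 44] (size 2, min 29) -> median=16
Step 6: insert 48 -> lo=[4, 5, 16] (size 3, max 16) hi=[29, 44, 48] (size 3, min 29) -> median=22.5
Step 7: insert 32 -> lo=[4, 5, 16, 29] (size 4, max 29) hi=[32, 44, 48] (size 3, min 32) -> median=29
Step 8: insert 29 -> lo=[4, 5, 16, 29] (size 4, max 29) hi=[29, 32, 44, 48] (size 4, min 29) -> median=29
Step 9: insert 43 -> lo=[4, 5, 16, 29, 29] (size 5, max 29) hi=[32, 43, 44, 48] (size 4, min 32) -> median=29
Step 10: insert 16 -> lo=[4, 5, 16, 16, 29] (size 5, max 29) hi=[29, 32, 43, 44, 48] (size 5, min 29) -> median=29
Step 11: insert 38 -> lo=[4, 5, 16, 16, 29, 29] (size 6, max 29) hi=[32, 38, 43, 44, 48] (size 5, min 32) -> median=29
Step 12: insert 31 -> lo=[4, 5, 16, 16, 29, 29] (size 6, max 29) hi=[31, 32, 38, 43, 44, 48] (size 6, min 31) -> median=30
Step 13: insert 8 -> lo=[4, 5, 8, 16, 16, 29, 29] (size 7, max 29) hi=[31, 32, 38, 43, 44, 48] (size 6, min 31) -> median=29
Step 14: insert 48 -> lo=[4, 5, 8, 16, 16, 29, 29] (size 7, max 29) hi=[31, 32, 38, 43, 44, 48, 48] (size 7, min 31) -> median=30
Step 15: insert 35 -> lo=[4, 5, 8, 16, 16, 29, 29, 31] (size 8, max 31) hi=[32, 35, 38, 43, 44, 48, 48] (size 7, min 32) -> median=31

Answer: 31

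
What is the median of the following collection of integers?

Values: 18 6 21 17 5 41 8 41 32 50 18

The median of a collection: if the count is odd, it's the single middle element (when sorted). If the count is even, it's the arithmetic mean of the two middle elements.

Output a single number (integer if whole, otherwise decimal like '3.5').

Step 1: insert 18 -> lo=[18] (size 1, max 18) hi=[] (size 0) -> median=18
Step 2: insert 6 -> lo=[6] (size 1, max 6) hi=[18] (size 1, min 18) -> median=12
Step 3: insert 21 -> lo=[6, 18] (size 2, max 18) hi=[21] (size 1, min 21) -> median=18
Step 4: insert 17 -> lo=[6, 17] (size 2, max 17) hi=[18, 21] (size 2, min 18) -> median=17.5
Step 5: insert 5 -> lo=[5, 6, 17] (size 3, max 17) hi=[18, 21] (size 2, min 18) -> median=17
Step 6: insert 41 -> lo=[5, 6, 17] (size 3, max 17) hi=[18, 21, 41] (size 3, min 18) -> median=17.5
Step 7: insert 8 -> lo=[5, 6, 8, 17] (size 4, max 17) hi=[18, 21, 41] (size 3, min 18) -> median=17
Step 8: insert 41 -> lo=[5, 6, 8, 17] (size 4, max 17) hi=[18, 21, 41, 41] (size 4, min 18) -> median=17.5
Step 9: insert 32 -> lo=[5, 6, 8, 17, 18] (size 5, max 18) hi=[21, 32, 41, 41] (size 4, min 21) -> median=18
Step 10: insert 50 -> lo=[5, 6, 8, 17, 18] (size 5, max 18) hi=[21, 32, 41, 41, 50] (size 5, min 21) -> median=19.5
Step 11: insert 18 -> lo=[5, 6, 8, 17, 18, 18] (size 6, max 18) hi=[21, 32, 41, 41, 50] (size 5, min 21) -> median=18

Answer: 18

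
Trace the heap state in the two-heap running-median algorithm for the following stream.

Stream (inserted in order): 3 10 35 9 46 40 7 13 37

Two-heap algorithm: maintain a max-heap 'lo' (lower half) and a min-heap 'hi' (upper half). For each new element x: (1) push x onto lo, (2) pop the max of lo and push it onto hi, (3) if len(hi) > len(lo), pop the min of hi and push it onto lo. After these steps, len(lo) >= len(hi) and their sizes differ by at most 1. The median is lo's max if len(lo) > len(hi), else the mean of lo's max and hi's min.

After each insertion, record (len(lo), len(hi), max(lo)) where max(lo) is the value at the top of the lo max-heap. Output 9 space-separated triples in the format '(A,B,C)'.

Step 1: insert 3 -> lo=[3] hi=[] -> (len(lo)=1, len(hi)=0, max(lo)=3)
Step 2: insert 10 -> lo=[3] hi=[10] -> (len(lo)=1, len(hi)=1, max(lo)=3)
Step 3: insert 35 -> lo=[3, 10] hi=[35] -> (len(lo)=2, len(hi)=1, max(lo)=10)
Step 4: insert 9 -> lo=[3, 9] hi=[10, 35] -> (len(lo)=2, len(hi)=2, max(lo)=9)
Step 5: insert 46 -> lo=[3, 9, 10] hi=[35, 46] -> (len(lo)=3, len(hi)=2, max(lo)=10)
Step 6: insert 40 -> lo=[3, 9, 10] hi=[35, 40, 46] -> (len(lo)=3, len(hi)=3, max(lo)=10)
Step 7: insert 7 -> lo=[3, 7, 9, 10] hi=[35, 40, 46] -> (len(lo)=4, len(hi)=3, max(lo)=10)
Step 8: insert 13 -> lo=[3, 7, 9, 10] hi=[13, 35, 40, 46] -> (len(lo)=4, len(hi)=4, max(lo)=10)
Step 9: insert 37 -> lo=[3, 7, 9, 10, 13] hi=[35, 37, 40, 46] -> (len(lo)=5, len(hi)=4, max(lo)=13)

Answer: (1,0,3) (1,1,3) (2,1,10) (2,2,9) (3,2,10) (3,3,10) (4,3,10) (4,4,10) (5,4,13)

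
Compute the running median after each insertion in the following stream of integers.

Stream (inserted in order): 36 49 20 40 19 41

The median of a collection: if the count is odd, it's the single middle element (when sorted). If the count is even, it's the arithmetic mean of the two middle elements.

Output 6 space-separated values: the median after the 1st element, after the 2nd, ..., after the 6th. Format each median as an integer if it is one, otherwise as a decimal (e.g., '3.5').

Step 1: insert 36 -> lo=[36] (size 1, max 36) hi=[] (size 0) -> median=36
Step 2: insert 49 -> lo=[36] (size 1, max 36) hi=[49] (size 1, min 49) -> median=42.5
Step 3: insert 20 -> lo=[20, 36] (size 2, max 36) hi=[49] (size 1, min 49) -> median=36
Step 4: insert 40 -> lo=[20, 36] (size 2, max 36) hi=[40, 49] (size 2, min 40) -> median=38
Step 5: insert 19 -> lo=[19, 20, 36] (size 3, max 36) hi=[40, 49] (size 2, min 40) -> median=36
Step 6: insert 41 -> lo=[19, 20, 36] (size 3, max 36) hi=[40, 41, 49] (size 3, min 40) -> median=38

Answer: 36 42.5 36 38 36 38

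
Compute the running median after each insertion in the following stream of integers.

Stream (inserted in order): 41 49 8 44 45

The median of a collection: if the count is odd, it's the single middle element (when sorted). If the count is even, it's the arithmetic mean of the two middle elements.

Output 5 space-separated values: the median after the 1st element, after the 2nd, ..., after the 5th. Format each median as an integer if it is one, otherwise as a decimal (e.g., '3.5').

Step 1: insert 41 -> lo=[41] (size 1, max 41) hi=[] (size 0) -> median=41
Step 2: insert 49 -> lo=[41] (size 1, max 41) hi=[49] (size 1, min 49) -> median=45
Step 3: insert 8 -> lo=[8, 41] (size 2, max 41) hi=[49] (size 1, min 49) -> median=41
Step 4: insert 44 -> lo=[8, 41] (size 2, max 41) hi=[44, 49] (size 2, min 44) -> median=42.5
Step 5: insert 45 -> lo=[8, 41, 44] (size 3, max 44) hi=[45, 49] (size 2, min 45) -> median=44

Answer: 41 45 41 42.5 44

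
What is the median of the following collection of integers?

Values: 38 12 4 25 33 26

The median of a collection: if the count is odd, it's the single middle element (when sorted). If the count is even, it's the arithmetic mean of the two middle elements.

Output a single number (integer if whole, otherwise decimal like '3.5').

Answer: 25.5

Derivation:
Step 1: insert 38 -> lo=[38] (size 1, max 38) hi=[] (size 0) -> median=38
Step 2: insert 12 -> lo=[12] (size 1, max 12) hi=[38] (size 1, min 38) -> median=25
Step 3: insert 4 -> lo=[4, 12] (size 2, max 12) hi=[38] (size 1, min 38) -> median=12
Step 4: insert 25 -> lo=[4, 12] (size 2, max 12) hi=[25, 38] (size 2, min 25) -> median=18.5
Step 5: insert 33 -> lo=[4, 12, 25] (size 3, max 25) hi=[33, 38] (size 2, min 33) -> median=25
Step 6: insert 26 -> lo=[4, 12, 25] (size 3, max 25) hi=[26, 33, 38] (size 3, min 26) -> median=25.5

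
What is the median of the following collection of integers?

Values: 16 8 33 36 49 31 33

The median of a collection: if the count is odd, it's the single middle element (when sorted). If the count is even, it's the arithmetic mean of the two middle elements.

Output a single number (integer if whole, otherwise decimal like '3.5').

Answer: 33

Derivation:
Step 1: insert 16 -> lo=[16] (size 1, max 16) hi=[] (size 0) -> median=16
Step 2: insert 8 -> lo=[8] (size 1, max 8) hi=[16] (size 1, min 16) -> median=12
Step 3: insert 33 -> lo=[8, 16] (size 2, max 16) hi=[33] (size 1, min 33) -> median=16
Step 4: insert 36 -> lo=[8, 16] (size 2, max 16) hi=[33, 36] (size 2, min 33) -> median=24.5
Step 5: insert 49 -> lo=[8, 16, 33] (size 3, max 33) hi=[36, 49] (size 2, min 36) -> median=33
Step 6: insert 31 -> lo=[8, 16, 31] (size 3, max 31) hi=[33, 36, 49] (size 3, min 33) -> median=32
Step 7: insert 33 -> lo=[8, 16, 31, 33] (size 4, max 33) hi=[33, 36, 49] (size 3, min 33) -> median=33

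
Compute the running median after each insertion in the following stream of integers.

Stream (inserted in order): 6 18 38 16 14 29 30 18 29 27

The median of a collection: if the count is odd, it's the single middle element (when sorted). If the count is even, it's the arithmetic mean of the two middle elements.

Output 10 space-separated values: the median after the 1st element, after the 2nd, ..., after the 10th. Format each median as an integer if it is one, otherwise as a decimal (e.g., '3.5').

Answer: 6 12 18 17 16 17 18 18 18 22.5

Derivation:
Step 1: insert 6 -> lo=[6] (size 1, max 6) hi=[] (size 0) -> median=6
Step 2: insert 18 -> lo=[6] (size 1, max 6) hi=[18] (size 1, min 18) -> median=12
Step 3: insert 38 -> lo=[6, 18] (size 2, max 18) hi=[38] (size 1, min 38) -> median=18
Step 4: insert 16 -> lo=[6, 16] (size 2, max 16) hi=[18, 38] (size 2, min 18) -> median=17
Step 5: insert 14 -> lo=[6, 14, 16] (size 3, max 16) hi=[18, 38] (size 2, min 18) -> median=16
Step 6: insert 29 -> lo=[6, 14, 16] (size 3, max 16) hi=[18, 29, 38] (size 3, min 18) -> median=17
Step 7: insert 30 -> lo=[6, 14, 16, 18] (size 4, max 18) hi=[29, 30, 38] (size 3, min 29) -> median=18
Step 8: insert 18 -> lo=[6, 14, 16, 18] (size 4, max 18) hi=[18, 29, 30, 38] (size 4, min 18) -> median=18
Step 9: insert 29 -> lo=[6, 14, 16, 18, 18] (size 5, max 18) hi=[29, 29, 30, 38] (size 4, min 29) -> median=18
Step 10: insert 27 -> lo=[6, 14, 16, 18, 18] (size 5, max 18) hi=[27, 29, 29, 30, 38] (size 5, min 27) -> median=22.5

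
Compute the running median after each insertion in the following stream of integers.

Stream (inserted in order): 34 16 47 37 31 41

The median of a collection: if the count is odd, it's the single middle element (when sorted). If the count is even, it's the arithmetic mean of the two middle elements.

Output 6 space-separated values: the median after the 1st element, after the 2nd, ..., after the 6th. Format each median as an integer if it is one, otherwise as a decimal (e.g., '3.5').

Answer: 34 25 34 35.5 34 35.5

Derivation:
Step 1: insert 34 -> lo=[34] (size 1, max 34) hi=[] (size 0) -> median=34
Step 2: insert 16 -> lo=[16] (size 1, max 16) hi=[34] (size 1, min 34) -> median=25
Step 3: insert 47 -> lo=[16, 34] (size 2, max 34) hi=[47] (size 1, min 47) -> median=34
Step 4: insert 37 -> lo=[16, 34] (size 2, max 34) hi=[37, 47] (size 2, min 37) -> median=35.5
Step 5: insert 31 -> lo=[16, 31, 34] (size 3, max 34) hi=[37, 47] (size 2, min 37) -> median=34
Step 6: insert 41 -> lo=[16, 31, 34] (size 3, max 34) hi=[37, 41, 47] (size 3, min 37) -> median=35.5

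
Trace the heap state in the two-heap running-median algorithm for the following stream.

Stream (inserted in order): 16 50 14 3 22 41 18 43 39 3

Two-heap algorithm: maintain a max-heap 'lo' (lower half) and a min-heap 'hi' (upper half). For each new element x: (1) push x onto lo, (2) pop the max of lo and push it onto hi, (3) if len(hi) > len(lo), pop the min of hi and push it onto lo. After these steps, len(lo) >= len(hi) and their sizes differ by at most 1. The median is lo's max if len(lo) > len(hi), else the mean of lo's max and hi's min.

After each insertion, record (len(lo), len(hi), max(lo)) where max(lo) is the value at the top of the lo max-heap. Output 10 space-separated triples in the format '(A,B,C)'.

Answer: (1,0,16) (1,1,16) (2,1,16) (2,2,14) (3,2,16) (3,3,16) (4,3,18) (4,4,18) (5,4,22) (5,5,18)

Derivation:
Step 1: insert 16 -> lo=[16] hi=[] -> (len(lo)=1, len(hi)=0, max(lo)=16)
Step 2: insert 50 -> lo=[16] hi=[50] -> (len(lo)=1, len(hi)=1, max(lo)=16)
Step 3: insert 14 -> lo=[14, 16] hi=[50] -> (len(lo)=2, len(hi)=1, max(lo)=16)
Step 4: insert 3 -> lo=[3, 14] hi=[16, 50] -> (len(lo)=2, len(hi)=2, max(lo)=14)
Step 5: insert 22 -> lo=[3, 14, 16] hi=[22, 50] -> (len(lo)=3, len(hi)=2, max(lo)=16)
Step 6: insert 41 -> lo=[3, 14, 16] hi=[22, 41, 50] -> (len(lo)=3, len(hi)=3, max(lo)=16)
Step 7: insert 18 -> lo=[3, 14, 16, 18] hi=[22, 41, 50] -> (len(lo)=4, len(hi)=3, max(lo)=18)
Step 8: insert 43 -> lo=[3, 14, 16, 18] hi=[22, 41, 43, 50] -> (len(lo)=4, len(hi)=4, max(lo)=18)
Step 9: insert 39 -> lo=[3, 14, 16, 18, 22] hi=[39, 41, 43, 50] -> (len(lo)=5, len(hi)=4, max(lo)=22)
Step 10: insert 3 -> lo=[3, 3, 14, 16, 18] hi=[22, 39, 41, 43, 50] -> (len(lo)=5, len(hi)=5, max(lo)=18)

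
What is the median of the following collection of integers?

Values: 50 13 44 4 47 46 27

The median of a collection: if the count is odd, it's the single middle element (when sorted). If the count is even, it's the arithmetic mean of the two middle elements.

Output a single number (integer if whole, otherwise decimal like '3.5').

Step 1: insert 50 -> lo=[50] (size 1, max 50) hi=[] (size 0) -> median=50
Step 2: insert 13 -> lo=[13] (size 1, max 13) hi=[50] (size 1, min 50) -> median=31.5
Step 3: insert 44 -> lo=[13, 44] (size 2, max 44) hi=[50] (size 1, min 50) -> median=44
Step 4: insert 4 -> lo=[4, 13] (size 2, max 13) hi=[44, 50] (size 2, min 44) -> median=28.5
Step 5: insert 47 -> lo=[4, 13, 44] (size 3, max 44) hi=[47, 50] (size 2, min 47) -> median=44
Step 6: insert 46 -> lo=[4, 13, 44] (size 3, max 44) hi=[46, 47, 50] (size 3, min 46) -> median=45
Step 7: insert 27 -> lo=[4, 13, 27, 44] (size 4, max 44) hi=[46, 47, 50] (size 3, min 46) -> median=44

Answer: 44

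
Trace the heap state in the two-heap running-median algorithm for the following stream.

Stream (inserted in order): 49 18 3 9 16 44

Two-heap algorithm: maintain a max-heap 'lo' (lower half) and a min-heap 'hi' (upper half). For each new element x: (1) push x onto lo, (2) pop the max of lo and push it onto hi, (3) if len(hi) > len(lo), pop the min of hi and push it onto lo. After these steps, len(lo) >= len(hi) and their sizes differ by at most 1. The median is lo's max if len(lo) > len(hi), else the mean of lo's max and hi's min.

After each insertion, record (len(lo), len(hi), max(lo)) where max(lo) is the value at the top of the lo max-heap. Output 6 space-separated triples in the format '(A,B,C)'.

Step 1: insert 49 -> lo=[49] hi=[] -> (len(lo)=1, len(hi)=0, max(lo)=49)
Step 2: insert 18 -> lo=[18] hi=[49] -> (len(lo)=1, len(hi)=1, max(lo)=18)
Step 3: insert 3 -> lo=[3, 18] hi=[49] -> (len(lo)=2, len(hi)=1, max(lo)=18)
Step 4: insert 9 -> lo=[3, 9] hi=[18, 49] -> (len(lo)=2, len(hi)=2, max(lo)=9)
Step 5: insert 16 -> lo=[3, 9, 16] hi=[18, 49] -> (len(lo)=3, len(hi)=2, max(lo)=16)
Step 6: insert 44 -> lo=[3, 9, 16] hi=[18, 44, 49] -> (len(lo)=3, len(hi)=3, max(lo)=16)

Answer: (1,0,49) (1,1,18) (2,1,18) (2,2,9) (3,2,16) (3,3,16)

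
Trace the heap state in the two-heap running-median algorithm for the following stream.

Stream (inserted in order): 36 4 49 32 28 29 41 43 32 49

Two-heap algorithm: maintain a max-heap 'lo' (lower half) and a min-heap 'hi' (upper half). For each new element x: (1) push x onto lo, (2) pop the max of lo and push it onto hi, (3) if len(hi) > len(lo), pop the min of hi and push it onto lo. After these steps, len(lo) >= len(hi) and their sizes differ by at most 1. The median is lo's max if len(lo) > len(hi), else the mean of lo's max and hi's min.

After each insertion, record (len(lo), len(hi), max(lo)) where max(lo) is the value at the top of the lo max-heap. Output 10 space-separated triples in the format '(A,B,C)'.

Step 1: insert 36 -> lo=[36] hi=[] -> (len(lo)=1, len(hi)=0, max(lo)=36)
Step 2: insert 4 -> lo=[4] hi=[36] -> (len(lo)=1, len(hi)=1, max(lo)=4)
Step 3: insert 49 -> lo=[4, 36] hi=[49] -> (len(lo)=2, len(hi)=1, max(lo)=36)
Step 4: insert 32 -> lo=[4, 32] hi=[36, 49] -> (len(lo)=2, len(hi)=2, max(lo)=32)
Step 5: insert 28 -> lo=[4, 28, 32] hi=[36, 49] -> (len(lo)=3, len(hi)=2, max(lo)=32)
Step 6: insert 29 -> lo=[4, 28, 29] hi=[32, 36, 49] -> (len(lo)=3, len(hi)=3, max(lo)=29)
Step 7: insert 41 -> lo=[4, 28, 29, 32] hi=[36, 41, 49] -> (len(lo)=4, len(hi)=3, max(lo)=32)
Step 8: insert 43 -> lo=[4, 28, 29, 32] hi=[36, 41, 43, 49] -> (len(lo)=4, len(hi)=4, max(lo)=32)
Step 9: insert 32 -> lo=[4, 28, 29, 32, 32] hi=[36, 41, 43, 49] -> (len(lo)=5, len(hi)=4, max(lo)=32)
Step 10: insert 49 -> lo=[4, 28, 29, 32, 32] hi=[36, 41, 43, 49, 49] -> (len(lo)=5, len(hi)=5, max(lo)=32)

Answer: (1,0,36) (1,1,4) (2,1,36) (2,2,32) (3,2,32) (3,3,29) (4,3,32) (4,4,32) (5,4,32) (5,5,32)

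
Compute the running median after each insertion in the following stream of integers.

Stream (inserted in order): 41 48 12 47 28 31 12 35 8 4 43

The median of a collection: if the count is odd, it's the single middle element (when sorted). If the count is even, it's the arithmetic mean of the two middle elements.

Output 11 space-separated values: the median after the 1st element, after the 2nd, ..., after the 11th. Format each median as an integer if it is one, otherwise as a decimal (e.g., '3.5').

Step 1: insert 41 -> lo=[41] (size 1, max 41) hi=[] (size 0) -> median=41
Step 2: insert 48 -> lo=[41] (size 1, max 41) hi=[48] (size 1, min 48) -> median=44.5
Step 3: insert 12 -> lo=[12, 41] (size 2, max 41) hi=[48] (size 1, min 48) -> median=41
Step 4: insert 47 -> lo=[12, 41] (size 2, max 41) hi=[47, 48] (size 2, min 47) -> median=44
Step 5: insert 28 -> lo=[12, 28, 41] (size 3, max 41) hi=[47, 48] (size 2, min 47) -> median=41
Step 6: insert 31 -> lo=[12, 28, 31] (size 3, max 31) hi=[41, 47, 48] (size 3, min 41) -> median=36
Step 7: insert 12 -> lo=[12, 12, 28, 31] (size 4, max 31) hi=[41, 47, 48] (size 3, min 41) -> median=31
Step 8: insert 35 -> lo=[12, 12, 28, 31] (size 4, max 31) hi=[35, 41, 47, 48] (size 4, min 35) -> median=33
Step 9: insert 8 -> lo=[8, 12, 12, 28, 31] (size 5, max 31) hi=[35, 41, 47, 48] (size 4, min 35) -> median=31
Step 10: insert 4 -> lo=[4, 8, 12, 12, 28] (size 5, max 28) hi=[31, 35, 41, 47, 48] (size 5, min 31) -> median=29.5
Step 11: insert 43 -> lo=[4, 8, 12, 12, 28, 31] (size 6, max 31) hi=[35, 41, 43, 47, 48] (size 5, min 35) -> median=31

Answer: 41 44.5 41 44 41 36 31 33 31 29.5 31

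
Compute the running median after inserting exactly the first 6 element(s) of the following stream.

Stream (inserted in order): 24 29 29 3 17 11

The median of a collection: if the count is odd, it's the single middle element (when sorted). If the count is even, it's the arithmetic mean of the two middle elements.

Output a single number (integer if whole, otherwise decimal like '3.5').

Answer: 20.5

Derivation:
Step 1: insert 24 -> lo=[24] (size 1, max 24) hi=[] (size 0) -> median=24
Step 2: insert 29 -> lo=[24] (size 1, max 24) hi=[29] (size 1, min 29) -> median=26.5
Step 3: insert 29 -> lo=[24, 29] (size 2, max 29) hi=[29] (size 1, min 29) -> median=29
Step 4: insert 3 -> lo=[3, 24] (size 2, max 24) hi=[29, 29] (size 2, min 29) -> median=26.5
Step 5: insert 17 -> lo=[3, 17, 24] (size 3, max 24) hi=[29, 29] (size 2, min 29) -> median=24
Step 6: insert 11 -> lo=[3, 11, 17] (size 3, max 17) hi=[24, 29, 29] (size 3, min 24) -> median=20.5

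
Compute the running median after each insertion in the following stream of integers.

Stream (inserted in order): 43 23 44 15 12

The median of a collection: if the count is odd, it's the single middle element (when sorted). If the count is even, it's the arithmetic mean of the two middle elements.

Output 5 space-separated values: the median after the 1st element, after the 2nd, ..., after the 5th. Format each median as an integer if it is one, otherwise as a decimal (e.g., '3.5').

Answer: 43 33 43 33 23

Derivation:
Step 1: insert 43 -> lo=[43] (size 1, max 43) hi=[] (size 0) -> median=43
Step 2: insert 23 -> lo=[23] (size 1, max 23) hi=[43] (size 1, min 43) -> median=33
Step 3: insert 44 -> lo=[23, 43] (size 2, max 43) hi=[44] (size 1, min 44) -> median=43
Step 4: insert 15 -> lo=[15, 23] (size 2, max 23) hi=[43, 44] (size 2, min 43) -> median=33
Step 5: insert 12 -> lo=[12, 15, 23] (size 3, max 23) hi=[43, 44] (size 2, min 43) -> median=23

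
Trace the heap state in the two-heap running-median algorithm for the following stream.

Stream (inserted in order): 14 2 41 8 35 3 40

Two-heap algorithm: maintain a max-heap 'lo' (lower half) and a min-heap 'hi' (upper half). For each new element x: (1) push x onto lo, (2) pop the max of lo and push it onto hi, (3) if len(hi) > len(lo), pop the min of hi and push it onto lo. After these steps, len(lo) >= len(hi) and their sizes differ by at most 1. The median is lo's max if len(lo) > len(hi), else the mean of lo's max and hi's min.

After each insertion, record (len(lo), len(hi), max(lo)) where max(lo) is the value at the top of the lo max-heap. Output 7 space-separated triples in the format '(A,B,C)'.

Answer: (1,0,14) (1,1,2) (2,1,14) (2,2,8) (3,2,14) (3,3,8) (4,3,14)

Derivation:
Step 1: insert 14 -> lo=[14] hi=[] -> (len(lo)=1, len(hi)=0, max(lo)=14)
Step 2: insert 2 -> lo=[2] hi=[14] -> (len(lo)=1, len(hi)=1, max(lo)=2)
Step 3: insert 41 -> lo=[2, 14] hi=[41] -> (len(lo)=2, len(hi)=1, max(lo)=14)
Step 4: insert 8 -> lo=[2, 8] hi=[14, 41] -> (len(lo)=2, len(hi)=2, max(lo)=8)
Step 5: insert 35 -> lo=[2, 8, 14] hi=[35, 41] -> (len(lo)=3, len(hi)=2, max(lo)=14)
Step 6: insert 3 -> lo=[2, 3, 8] hi=[14, 35, 41] -> (len(lo)=3, len(hi)=3, max(lo)=8)
Step 7: insert 40 -> lo=[2, 3, 8, 14] hi=[35, 40, 41] -> (len(lo)=4, len(hi)=3, max(lo)=14)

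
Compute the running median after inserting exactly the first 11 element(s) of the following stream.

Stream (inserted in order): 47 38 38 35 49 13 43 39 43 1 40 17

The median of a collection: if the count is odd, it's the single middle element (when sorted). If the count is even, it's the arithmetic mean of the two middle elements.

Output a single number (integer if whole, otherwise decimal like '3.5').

Step 1: insert 47 -> lo=[47] (size 1, max 47) hi=[] (size 0) -> median=47
Step 2: insert 38 -> lo=[38] (size 1, max 38) hi=[47] (size 1, min 47) -> median=42.5
Step 3: insert 38 -> lo=[38, 38] (size 2, max 38) hi=[47] (size 1, min 47) -> median=38
Step 4: insert 35 -> lo=[35, 38] (size 2, max 38) hi=[38, 47] (size 2, min 38) -> median=38
Step 5: insert 49 -> lo=[35, 38, 38] (size 3, max 38) hi=[47, 49] (size 2, min 47) -> median=38
Step 6: insert 13 -> lo=[13, 35, 38] (size 3, max 38) hi=[38, 47, 49] (size 3, min 38) -> median=38
Step 7: insert 43 -> lo=[13, 35, 38, 38] (size 4, max 38) hi=[43, 47, 49] (size 3, min 43) -> median=38
Step 8: insert 39 -> lo=[13, 35, 38, 38] (size 4, max 38) hi=[39, 43, 47, 49] (size 4, min 39) -> median=38.5
Step 9: insert 43 -> lo=[13, 35, 38, 38, 39] (size 5, max 39) hi=[43, 43, 47, 49] (size 4, min 43) -> median=39
Step 10: insert 1 -> lo=[1, 13, 35, 38, 38] (size 5, max 38) hi=[39, 43, 43, 47, 49] (size 5, min 39) -> median=38.5
Step 11: insert 40 -> lo=[1, 13, 35, 38, 38, 39] (size 6, max 39) hi=[40, 43, 43, 47, 49] (size 5, min 40) -> median=39

Answer: 39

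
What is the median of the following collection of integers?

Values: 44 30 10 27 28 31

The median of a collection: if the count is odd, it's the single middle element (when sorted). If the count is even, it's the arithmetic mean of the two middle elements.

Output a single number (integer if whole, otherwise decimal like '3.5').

Answer: 29

Derivation:
Step 1: insert 44 -> lo=[44] (size 1, max 44) hi=[] (size 0) -> median=44
Step 2: insert 30 -> lo=[30] (size 1, max 30) hi=[44] (size 1, min 44) -> median=37
Step 3: insert 10 -> lo=[10, 30] (size 2, max 30) hi=[44] (size 1, min 44) -> median=30
Step 4: insert 27 -> lo=[10, 27] (size 2, max 27) hi=[30, 44] (size 2, min 30) -> median=28.5
Step 5: insert 28 -> lo=[10, 27, 28] (size 3, max 28) hi=[30, 44] (size 2, min 30) -> median=28
Step 6: insert 31 -> lo=[10, 27, 28] (size 3, max 28) hi=[30, 31, 44] (size 3, min 30) -> median=29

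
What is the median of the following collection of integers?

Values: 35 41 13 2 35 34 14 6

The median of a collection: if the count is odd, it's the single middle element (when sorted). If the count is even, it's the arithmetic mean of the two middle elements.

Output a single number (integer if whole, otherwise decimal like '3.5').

Step 1: insert 35 -> lo=[35] (size 1, max 35) hi=[] (size 0) -> median=35
Step 2: insert 41 -> lo=[35] (size 1, max 35) hi=[41] (size 1, min 41) -> median=38
Step 3: insert 13 -> lo=[13, 35] (size 2, max 35) hi=[41] (size 1, min 41) -> median=35
Step 4: insert 2 -> lo=[2, 13] (size 2, max 13) hi=[35, 41] (size 2, min 35) -> median=24
Step 5: insert 35 -> lo=[2, 13, 35] (size 3, max 35) hi=[35, 41] (size 2, min 35) -> median=35
Step 6: insert 34 -> lo=[2, 13, 34] (size 3, max 34) hi=[35, 35, 41] (size 3, min 35) -> median=34.5
Step 7: insert 14 -> lo=[2, 13, 14, 34] (size 4, max 34) hi=[35, 35, 41] (size 3, min 35) -> median=34
Step 8: insert 6 -> lo=[2, 6, 13, 14] (size 4, max 14) hi=[34, 35, 35, 41] (size 4, min 34) -> median=24

Answer: 24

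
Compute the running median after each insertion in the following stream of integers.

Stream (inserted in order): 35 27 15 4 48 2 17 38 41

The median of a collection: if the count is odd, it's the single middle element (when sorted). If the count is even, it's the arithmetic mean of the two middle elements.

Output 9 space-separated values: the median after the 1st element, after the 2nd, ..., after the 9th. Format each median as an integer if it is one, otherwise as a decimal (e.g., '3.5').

Step 1: insert 35 -> lo=[35] (size 1, max 35) hi=[] (size 0) -> median=35
Step 2: insert 27 -> lo=[27] (size 1, max 27) hi=[35] (size 1, min 35) -> median=31
Step 3: insert 15 -> lo=[15, 27] (size 2, max 27) hi=[35] (size 1, min 35) -> median=27
Step 4: insert 4 -> lo=[4, 15] (size 2, max 15) hi=[27, 35] (size 2, min 27) -> median=21
Step 5: insert 48 -> lo=[4, 15, 27] (size 3, max 27) hi=[35, 48] (size 2, min 35) -> median=27
Step 6: insert 2 -> lo=[2, 4, 15] (size 3, max 15) hi=[27, 35, 48] (size 3, min 27) -> median=21
Step 7: insert 17 -> lo=[2, 4, 15, 17] (size 4, max 17) hi=[27, 35, 48] (size 3, min 27) -> median=17
Step 8: insert 38 -> lo=[2, 4, 15, 17] (size 4, max 17) hi=[27, 35, 38, 48] (size 4, min 27) -> median=22
Step 9: insert 41 -> lo=[2, 4, 15, 17, 27] (size 5, max 27) hi=[35, 38, 41, 48] (size 4, min 35) -> median=27

Answer: 35 31 27 21 27 21 17 22 27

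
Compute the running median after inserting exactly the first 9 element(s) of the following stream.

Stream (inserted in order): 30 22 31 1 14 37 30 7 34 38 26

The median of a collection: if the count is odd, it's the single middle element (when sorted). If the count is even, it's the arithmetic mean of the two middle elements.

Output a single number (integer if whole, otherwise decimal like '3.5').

Step 1: insert 30 -> lo=[30] (size 1, max 30) hi=[] (size 0) -> median=30
Step 2: insert 22 -> lo=[22] (size 1, max 22) hi=[30] (size 1, min 30) -> median=26
Step 3: insert 31 -> lo=[22, 30] (size 2, max 30) hi=[31] (size 1, min 31) -> median=30
Step 4: insert 1 -> lo=[1, 22] (size 2, max 22) hi=[30, 31] (size 2, min 30) -> median=26
Step 5: insert 14 -> lo=[1, 14, 22] (size 3, max 22) hi=[30, 31] (size 2, min 30) -> median=22
Step 6: insert 37 -> lo=[1, 14, 22] (size 3, max 22) hi=[30, 31, 37] (size 3, min 30) -> median=26
Step 7: insert 30 -> lo=[1, 14, 22, 30] (size 4, max 30) hi=[30, 31, 37] (size 3, min 30) -> median=30
Step 8: insert 7 -> lo=[1, 7, 14, 22] (size 4, max 22) hi=[30, 30, 31, 37] (size 4, min 30) -> median=26
Step 9: insert 34 -> lo=[1, 7, 14, 22, 30] (size 5, max 30) hi=[30, 31, 34, 37] (size 4, min 30) -> median=30

Answer: 30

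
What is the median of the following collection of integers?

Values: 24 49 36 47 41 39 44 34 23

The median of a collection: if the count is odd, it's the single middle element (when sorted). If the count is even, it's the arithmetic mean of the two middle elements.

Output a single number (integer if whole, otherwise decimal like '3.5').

Answer: 39

Derivation:
Step 1: insert 24 -> lo=[24] (size 1, max 24) hi=[] (size 0) -> median=24
Step 2: insert 49 -> lo=[24] (size 1, max 24) hi=[49] (size 1, min 49) -> median=36.5
Step 3: insert 36 -> lo=[24, 36] (size 2, max 36) hi=[49] (size 1, min 49) -> median=36
Step 4: insert 47 -> lo=[24, 36] (size 2, max 36) hi=[47, 49] (size 2, min 47) -> median=41.5
Step 5: insert 41 -> lo=[24, 36, 41] (size 3, max 41) hi=[47, 49] (size 2, min 47) -> median=41
Step 6: insert 39 -> lo=[24, 36, 39] (size 3, max 39) hi=[41, 47, 49] (size 3, min 41) -> median=40
Step 7: insert 44 -> lo=[24, 36, 39, 41] (size 4, max 41) hi=[44, 47, 49] (size 3, min 44) -> median=41
Step 8: insert 34 -> lo=[24, 34, 36, 39] (size 4, max 39) hi=[41, 44, 47, 49] (size 4, min 41) -> median=40
Step 9: insert 23 -> lo=[23, 24, 34, 36, 39] (size 5, max 39) hi=[41, 44, 47, 49] (size 4, min 41) -> median=39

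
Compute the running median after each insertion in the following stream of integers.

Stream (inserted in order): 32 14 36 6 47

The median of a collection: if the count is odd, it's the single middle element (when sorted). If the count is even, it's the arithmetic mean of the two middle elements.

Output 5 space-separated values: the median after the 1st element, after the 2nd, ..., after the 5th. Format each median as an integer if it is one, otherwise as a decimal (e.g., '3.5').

Step 1: insert 32 -> lo=[32] (size 1, max 32) hi=[] (size 0) -> median=32
Step 2: insert 14 -> lo=[14] (size 1, max 14) hi=[32] (size 1, min 32) -> median=23
Step 3: insert 36 -> lo=[14, 32] (size 2, max 32) hi=[36] (size 1, min 36) -> median=32
Step 4: insert 6 -> lo=[6, 14] (size 2, max 14) hi=[32, 36] (size 2, min 32) -> median=23
Step 5: insert 47 -> lo=[6, 14, 32] (size 3, max 32) hi=[36, 47] (size 2, min 36) -> median=32

Answer: 32 23 32 23 32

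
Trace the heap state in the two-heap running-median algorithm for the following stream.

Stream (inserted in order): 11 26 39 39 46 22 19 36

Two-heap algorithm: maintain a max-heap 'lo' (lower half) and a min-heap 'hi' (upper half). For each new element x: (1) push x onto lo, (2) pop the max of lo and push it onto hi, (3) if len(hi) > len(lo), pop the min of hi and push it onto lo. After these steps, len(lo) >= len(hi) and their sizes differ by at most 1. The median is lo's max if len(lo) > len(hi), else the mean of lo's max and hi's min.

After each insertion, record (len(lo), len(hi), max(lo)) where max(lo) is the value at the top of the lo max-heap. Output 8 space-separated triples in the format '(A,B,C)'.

Step 1: insert 11 -> lo=[11] hi=[] -> (len(lo)=1, len(hi)=0, max(lo)=11)
Step 2: insert 26 -> lo=[11] hi=[26] -> (len(lo)=1, len(hi)=1, max(lo)=11)
Step 3: insert 39 -> lo=[11, 26] hi=[39] -> (len(lo)=2, len(hi)=1, max(lo)=26)
Step 4: insert 39 -> lo=[11, 26] hi=[39, 39] -> (len(lo)=2, len(hi)=2, max(lo)=26)
Step 5: insert 46 -> lo=[11, 26, 39] hi=[39, 46] -> (len(lo)=3, len(hi)=2, max(lo)=39)
Step 6: insert 22 -> lo=[11, 22, 26] hi=[39, 39, 46] -> (len(lo)=3, len(hi)=3, max(lo)=26)
Step 7: insert 19 -> lo=[11, 19, 22, 26] hi=[39, 39, 46] -> (len(lo)=4, len(hi)=3, max(lo)=26)
Step 8: insert 36 -> lo=[11, 19, 22, 26] hi=[36, 39, 39, 46] -> (len(lo)=4, len(hi)=4, max(lo)=26)

Answer: (1,0,11) (1,1,11) (2,1,26) (2,2,26) (3,2,39) (3,3,26) (4,3,26) (4,4,26)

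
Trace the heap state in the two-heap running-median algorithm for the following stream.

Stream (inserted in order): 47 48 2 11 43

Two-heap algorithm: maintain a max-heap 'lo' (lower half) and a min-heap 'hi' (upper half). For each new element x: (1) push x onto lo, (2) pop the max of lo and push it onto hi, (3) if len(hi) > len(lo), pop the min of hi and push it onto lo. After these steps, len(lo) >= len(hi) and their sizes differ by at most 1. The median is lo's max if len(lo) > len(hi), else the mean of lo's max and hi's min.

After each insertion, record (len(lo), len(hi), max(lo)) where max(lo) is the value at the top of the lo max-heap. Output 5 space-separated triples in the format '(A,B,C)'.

Answer: (1,0,47) (1,1,47) (2,1,47) (2,2,11) (3,2,43)

Derivation:
Step 1: insert 47 -> lo=[47] hi=[] -> (len(lo)=1, len(hi)=0, max(lo)=47)
Step 2: insert 48 -> lo=[47] hi=[48] -> (len(lo)=1, len(hi)=1, max(lo)=47)
Step 3: insert 2 -> lo=[2, 47] hi=[48] -> (len(lo)=2, len(hi)=1, max(lo)=47)
Step 4: insert 11 -> lo=[2, 11] hi=[47, 48] -> (len(lo)=2, len(hi)=2, max(lo)=11)
Step 5: insert 43 -> lo=[2, 11, 43] hi=[47, 48] -> (len(lo)=3, len(hi)=2, max(lo)=43)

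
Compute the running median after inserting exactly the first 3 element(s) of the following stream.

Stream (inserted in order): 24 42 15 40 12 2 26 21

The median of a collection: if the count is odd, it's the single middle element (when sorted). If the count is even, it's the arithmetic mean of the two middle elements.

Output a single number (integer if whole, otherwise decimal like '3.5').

Answer: 24

Derivation:
Step 1: insert 24 -> lo=[24] (size 1, max 24) hi=[] (size 0) -> median=24
Step 2: insert 42 -> lo=[24] (size 1, max 24) hi=[42] (size 1, min 42) -> median=33
Step 3: insert 15 -> lo=[15, 24] (size 2, max 24) hi=[42] (size 1, min 42) -> median=24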